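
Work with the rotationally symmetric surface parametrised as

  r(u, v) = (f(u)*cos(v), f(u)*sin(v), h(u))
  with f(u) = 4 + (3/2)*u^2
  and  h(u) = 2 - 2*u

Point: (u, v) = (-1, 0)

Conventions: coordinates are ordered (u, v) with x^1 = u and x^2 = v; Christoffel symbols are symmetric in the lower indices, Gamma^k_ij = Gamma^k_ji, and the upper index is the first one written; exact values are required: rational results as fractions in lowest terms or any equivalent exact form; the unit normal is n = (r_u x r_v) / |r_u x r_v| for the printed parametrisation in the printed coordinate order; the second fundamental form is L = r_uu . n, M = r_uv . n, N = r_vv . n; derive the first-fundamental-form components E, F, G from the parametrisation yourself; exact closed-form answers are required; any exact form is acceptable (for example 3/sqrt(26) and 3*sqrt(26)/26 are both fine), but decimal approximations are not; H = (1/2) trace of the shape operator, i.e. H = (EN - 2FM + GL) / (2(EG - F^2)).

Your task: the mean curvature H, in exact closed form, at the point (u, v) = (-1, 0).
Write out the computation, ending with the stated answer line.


f = 11/2, f' = -3, f'' = 3, h' = -2, h'' = 0
E = 13, F = 0, G = 121/4; answer radicand W^2 = 13
unnormalised second-form numerators: l = 6, m = 0, n = -11; L = l/sqrt(13), and similarly M = m/sqrt(W^2), N = n/sqrt(W^2)
H = (E*n - 2*F*m + G*l) / (2*(EG - F^2)*sqrt(W^2)); E*n - 2*F*m + G*l = 77/2, EG - F^2 = 1573/4, so H = (7/143)/sqrt(13)

Answer: H = 7*sqrt(13)/1859


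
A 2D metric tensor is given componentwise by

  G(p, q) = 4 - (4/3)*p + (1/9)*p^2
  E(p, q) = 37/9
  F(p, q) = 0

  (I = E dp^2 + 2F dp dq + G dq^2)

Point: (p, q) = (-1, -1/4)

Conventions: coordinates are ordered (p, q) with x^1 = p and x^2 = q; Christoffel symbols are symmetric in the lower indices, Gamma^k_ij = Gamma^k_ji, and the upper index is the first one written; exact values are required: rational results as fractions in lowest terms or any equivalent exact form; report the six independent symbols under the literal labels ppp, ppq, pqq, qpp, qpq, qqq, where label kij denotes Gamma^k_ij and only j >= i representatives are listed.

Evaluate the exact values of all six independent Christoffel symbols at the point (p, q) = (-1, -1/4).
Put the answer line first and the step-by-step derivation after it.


Answer: Gamma_ppp = 0, Gamma_ppq = 0, Gamma_pqq = 7/37, Gamma_qpp = 0, Gamma_qpq = -1/7, Gamma_qqq = 0

E = 37/9, F = 0, G = 49/9 at the point
E_p = 0, E_q = 0, F_p = 0, F_q = 0, G_p = -14/9, G_q = 0
EG - F^2 = 1813/81;  g^inv = (81/1813) * [[49/9, 0], [0, 37/9]]
first-kind symbols [ij,l] = (1/2)(d_i g_jl + d_j g_il - d_l g_ij): [pp,p] = E_p/2 = 0, [pp,q] = F_p - E_q/2 = 0, [pq,p] = E_q/2 = 0, [pq,q] = G_p/2 = -7/9, [qq,p] = F_q - G_p/2 = 7/9, [qq,q] = G_q/2 = 0
Gamma^p_ij = (G*[ij,p] - F*[ij,q])/(EG - F^2), Gamma^q_ij = (E*[ij,q] - F*[ij,p])/(EG - F^2)


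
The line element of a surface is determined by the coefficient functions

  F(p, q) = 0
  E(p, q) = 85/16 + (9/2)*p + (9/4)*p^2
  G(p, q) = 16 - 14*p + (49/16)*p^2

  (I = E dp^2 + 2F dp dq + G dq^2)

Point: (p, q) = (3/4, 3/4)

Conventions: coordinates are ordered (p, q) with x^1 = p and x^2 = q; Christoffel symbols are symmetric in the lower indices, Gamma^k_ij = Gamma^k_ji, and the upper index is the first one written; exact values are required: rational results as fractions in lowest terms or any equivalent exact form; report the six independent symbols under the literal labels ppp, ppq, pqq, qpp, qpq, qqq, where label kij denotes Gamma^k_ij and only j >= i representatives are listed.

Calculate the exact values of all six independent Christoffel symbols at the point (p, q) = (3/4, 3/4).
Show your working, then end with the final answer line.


E = 637/64, F = 0, G = 1849/256 at the point
E_p = 63/8, E_q = 0, F_p = 0, F_q = 0, G_p = -301/32, G_q = 0
EG - F^2 = 1177813/16384;  g^inv = (16384/1177813) * [[1849/256, 0], [0, 637/64]]
first-kind symbols [ij,l] = (1/2)(d_i g_jl + d_j g_il - d_l g_ij): [pp,p] = E_p/2 = 63/16, [pp,q] = F_p - E_q/2 = 0, [pq,p] = E_q/2 = 0, [pq,q] = G_p/2 = -301/64, [qq,p] = F_q - G_p/2 = 301/64, [qq,q] = G_q/2 = 0
Gamma^p_ij = (G*[ij,p] - F*[ij,q])/(EG - F^2), Gamma^q_ij = (E*[ij,q] - F*[ij,p])/(EG - F^2)

Answer: Gamma_ppp = 36/91, Gamma_ppq = 0, Gamma_pqq = 43/91, Gamma_qpp = 0, Gamma_qpq = -28/43, Gamma_qqq = 0


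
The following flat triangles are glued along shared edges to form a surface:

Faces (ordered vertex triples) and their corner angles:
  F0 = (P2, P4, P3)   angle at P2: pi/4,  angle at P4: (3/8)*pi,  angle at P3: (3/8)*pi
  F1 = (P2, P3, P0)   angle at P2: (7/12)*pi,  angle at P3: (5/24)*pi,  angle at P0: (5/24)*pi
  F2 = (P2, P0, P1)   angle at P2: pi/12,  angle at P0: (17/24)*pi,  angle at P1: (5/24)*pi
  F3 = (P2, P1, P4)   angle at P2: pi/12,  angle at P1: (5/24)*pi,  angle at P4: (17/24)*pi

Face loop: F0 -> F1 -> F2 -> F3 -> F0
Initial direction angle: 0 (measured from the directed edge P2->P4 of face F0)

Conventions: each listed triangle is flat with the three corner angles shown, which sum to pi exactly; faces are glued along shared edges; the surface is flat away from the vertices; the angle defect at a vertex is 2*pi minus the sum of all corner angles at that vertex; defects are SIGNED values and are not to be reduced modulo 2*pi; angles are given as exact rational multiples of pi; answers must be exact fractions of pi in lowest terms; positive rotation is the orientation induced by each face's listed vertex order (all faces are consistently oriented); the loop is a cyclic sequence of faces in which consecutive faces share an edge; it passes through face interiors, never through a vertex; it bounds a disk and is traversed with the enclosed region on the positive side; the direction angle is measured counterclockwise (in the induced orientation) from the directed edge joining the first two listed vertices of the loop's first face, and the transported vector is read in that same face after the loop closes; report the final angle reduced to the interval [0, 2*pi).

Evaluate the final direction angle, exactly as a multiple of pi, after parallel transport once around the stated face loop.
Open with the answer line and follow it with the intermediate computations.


Answer: final direction angle = pi

enclosed vertex P2: corner angles sum to pi, defect = 2*pi - pi = pi
transport around the loop rotates by the sum of enclosed defects; add to the initial angle mod 2*pi
final angle = 0 + pi = pi (mod 2*pi)


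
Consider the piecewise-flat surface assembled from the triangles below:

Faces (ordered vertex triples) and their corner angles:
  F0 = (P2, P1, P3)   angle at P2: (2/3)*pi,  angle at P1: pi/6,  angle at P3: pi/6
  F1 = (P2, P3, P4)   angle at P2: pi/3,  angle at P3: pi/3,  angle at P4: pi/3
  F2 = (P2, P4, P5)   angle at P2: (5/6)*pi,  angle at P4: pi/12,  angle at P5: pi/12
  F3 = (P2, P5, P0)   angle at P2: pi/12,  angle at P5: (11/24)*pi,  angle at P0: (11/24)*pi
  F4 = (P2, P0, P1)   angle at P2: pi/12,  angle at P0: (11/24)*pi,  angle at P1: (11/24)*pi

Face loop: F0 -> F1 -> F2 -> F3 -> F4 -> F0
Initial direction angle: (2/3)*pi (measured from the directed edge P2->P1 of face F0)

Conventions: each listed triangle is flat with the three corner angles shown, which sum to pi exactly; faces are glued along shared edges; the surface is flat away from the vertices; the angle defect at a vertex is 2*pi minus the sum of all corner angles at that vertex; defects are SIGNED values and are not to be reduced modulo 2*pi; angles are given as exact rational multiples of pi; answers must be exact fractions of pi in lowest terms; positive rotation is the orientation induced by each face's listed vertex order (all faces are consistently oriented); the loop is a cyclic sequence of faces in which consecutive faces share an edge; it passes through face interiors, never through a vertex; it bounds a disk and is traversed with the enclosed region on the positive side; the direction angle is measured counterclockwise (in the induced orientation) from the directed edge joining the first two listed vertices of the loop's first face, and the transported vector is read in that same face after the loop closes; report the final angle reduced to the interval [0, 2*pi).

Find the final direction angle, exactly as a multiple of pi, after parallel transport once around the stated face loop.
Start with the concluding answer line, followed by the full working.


Answer: final direction angle = (2/3)*pi

enclosed vertex P2: corner angles sum to 2*pi, defect = 2*pi - 2*pi = 0
by Gauss-Bonnet the loop rotates the vector by the enclosed defect sum (positive orientation, mod 2*pi)
final angle = (2/3)*pi + 0 = (2/3)*pi (mod 2*pi)


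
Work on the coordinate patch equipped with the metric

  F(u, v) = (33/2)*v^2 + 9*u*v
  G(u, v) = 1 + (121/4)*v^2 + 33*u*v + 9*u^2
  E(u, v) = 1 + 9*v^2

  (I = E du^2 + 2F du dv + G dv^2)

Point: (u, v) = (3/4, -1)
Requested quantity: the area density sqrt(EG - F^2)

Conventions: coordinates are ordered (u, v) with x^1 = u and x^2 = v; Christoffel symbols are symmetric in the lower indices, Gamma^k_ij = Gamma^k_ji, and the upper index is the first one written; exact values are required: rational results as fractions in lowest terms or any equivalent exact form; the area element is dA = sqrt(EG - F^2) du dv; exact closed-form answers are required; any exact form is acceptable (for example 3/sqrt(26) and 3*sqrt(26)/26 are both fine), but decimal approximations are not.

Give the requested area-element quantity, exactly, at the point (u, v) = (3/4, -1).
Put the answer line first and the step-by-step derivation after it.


Answer: sqrt(EG - F^2) = sqrt(329)/4

E = 10, F = 39/4, G = 185/16; EG - F^2 = 329/16


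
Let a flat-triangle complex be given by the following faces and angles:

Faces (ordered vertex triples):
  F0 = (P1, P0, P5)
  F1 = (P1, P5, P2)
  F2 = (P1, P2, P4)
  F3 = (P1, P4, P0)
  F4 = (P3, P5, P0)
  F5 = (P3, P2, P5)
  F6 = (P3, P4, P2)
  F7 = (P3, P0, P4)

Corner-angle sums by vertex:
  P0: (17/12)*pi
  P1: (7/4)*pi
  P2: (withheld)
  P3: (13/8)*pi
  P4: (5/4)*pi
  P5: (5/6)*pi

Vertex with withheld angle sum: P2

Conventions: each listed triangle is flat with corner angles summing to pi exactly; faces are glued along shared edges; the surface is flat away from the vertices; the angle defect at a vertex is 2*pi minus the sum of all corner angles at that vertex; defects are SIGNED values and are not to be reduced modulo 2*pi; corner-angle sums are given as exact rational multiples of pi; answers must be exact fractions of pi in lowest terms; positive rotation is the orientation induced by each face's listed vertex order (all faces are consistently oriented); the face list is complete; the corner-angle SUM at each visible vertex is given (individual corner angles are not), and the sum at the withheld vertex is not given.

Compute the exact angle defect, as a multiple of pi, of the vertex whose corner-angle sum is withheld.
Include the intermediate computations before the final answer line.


V = 6, E = 12, F = 8; chi = V - E + F = 2
Gauss-Bonnet: total defect = 2*pi*chi = 4*pi; visible defects sum to (25/8)*pi

Answer: defect(P2) = (7/8)*pi


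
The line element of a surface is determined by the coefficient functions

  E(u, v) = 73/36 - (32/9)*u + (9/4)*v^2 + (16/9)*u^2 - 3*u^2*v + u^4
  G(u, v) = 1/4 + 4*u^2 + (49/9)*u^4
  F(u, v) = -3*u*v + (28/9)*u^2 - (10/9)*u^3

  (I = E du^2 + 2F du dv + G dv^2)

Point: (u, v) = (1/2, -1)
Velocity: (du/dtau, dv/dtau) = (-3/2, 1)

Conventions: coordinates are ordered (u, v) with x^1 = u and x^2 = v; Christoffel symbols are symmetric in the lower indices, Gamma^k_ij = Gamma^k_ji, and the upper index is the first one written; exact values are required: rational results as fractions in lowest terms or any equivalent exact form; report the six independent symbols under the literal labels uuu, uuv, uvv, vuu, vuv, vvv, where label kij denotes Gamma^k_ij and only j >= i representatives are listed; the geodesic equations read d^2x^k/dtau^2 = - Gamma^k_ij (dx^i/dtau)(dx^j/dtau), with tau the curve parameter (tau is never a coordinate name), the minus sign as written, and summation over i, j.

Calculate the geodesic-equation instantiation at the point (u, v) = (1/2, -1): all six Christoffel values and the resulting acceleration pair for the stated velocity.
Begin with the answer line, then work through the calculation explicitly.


Answer: Gamma_uuu = -322108/29025, Gamma_uuv = -235634/29025, Gamma_uvv = -6412/1161, Gamma_vuu = 577466/29025, Gamma_vuv = 378268/29025, Gamma_vvv = 8624/1161; accelerations (d^2u/dtau^2, d^2v/dtau^2) = (178141/29025, -760189/58050)

E = 541/144, F = 77/36, G = 229/144 at the point
E_u = 31/18, E_v = -21/4, F_u = 95/18, F_v = -3/2, G_u = 121/18, G_v = 0
EG - F^2 = 1075/768;  g^inv = (768/1075) * [[229/144, -77/36], [-77/36, 541/144]]
first-kind symbols [ij,l] = (1/2)(d_i g_jl + d_j g_il - d_l g_ij): [uu,u] = E_u/2 = 31/36, [uu,v] = F_u - E_v/2 = 569/72, [uv,u] = E_v/2 = -21/8, [uv,v] = G_u/2 = 121/36, [vv,u] = F_v - G_u/2 = -175/36, [vv,v] = G_v/2 = 0
Gamma^u_ij = (G*[ij,u] - F*[ij,v])/(EG - F^2), Gamma^v_ij = (E*[ij,v] - F*[ij,u])/(EG - F^2)
Gamma_uuu = -322108/29025, Gamma_uuv = -235634/29025, Gamma_uvv = -6412/1161, Gamma_vuu = 577466/29025, Gamma_vuv = 378268/29025, Gamma_vvv = 8624/1161
d^2u/dtau^2 = -(Gamma_uuu*(-3/2)^2 + 2*Gamma_uuv*(-3/2)*(1) + Gamma_uvv*(1)^2) = 178141/29025
d^2v/dtau^2 = -(Gamma_vuu*(-3/2)^2 + 2*Gamma_vuv*(-3/2)*(1) + Gamma_vvv*(1)^2) = -760189/58050


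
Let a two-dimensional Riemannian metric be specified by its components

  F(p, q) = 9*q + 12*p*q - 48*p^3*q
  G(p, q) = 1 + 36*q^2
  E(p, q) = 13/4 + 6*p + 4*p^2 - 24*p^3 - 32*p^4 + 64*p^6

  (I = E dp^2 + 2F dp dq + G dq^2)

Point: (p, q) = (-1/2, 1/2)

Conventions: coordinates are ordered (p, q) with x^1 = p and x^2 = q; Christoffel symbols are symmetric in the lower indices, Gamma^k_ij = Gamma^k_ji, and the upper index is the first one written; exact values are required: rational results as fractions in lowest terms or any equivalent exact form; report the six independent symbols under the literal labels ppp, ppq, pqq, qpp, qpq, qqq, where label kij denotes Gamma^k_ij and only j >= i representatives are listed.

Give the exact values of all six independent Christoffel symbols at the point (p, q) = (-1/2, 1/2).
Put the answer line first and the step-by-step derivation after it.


Answer: Gamma_ppp = -24/49, Gamma_ppq = 0, Gamma_pqq = 36/49, Gamma_qpp = -48/49, Gamma_qpq = 0, Gamma_qqq = 72/49

E = 13/4, F = 9/2, G = 10 at the point
E_p = -12, E_q = 0, F_p = -12, F_q = 9, G_p = 0, G_q = 36
EG - F^2 = 49/4;  g^inv = (4/49) * [[10, -9/2], [-9/2, 13/4]]
first-kind symbols [ij,l] = (1/2)(d_i g_jl + d_j g_il - d_l g_ij): [pp,p] = E_p/2 = -6, [pp,q] = F_p - E_q/2 = -12, [pq,p] = E_q/2 = 0, [pq,q] = G_p/2 = 0, [qq,p] = F_q - G_p/2 = 9, [qq,q] = G_q/2 = 18
Gamma^p_ij = (G*[ij,p] - F*[ij,q])/(EG - F^2), Gamma^q_ij = (E*[ij,q] - F*[ij,p])/(EG - F^2)


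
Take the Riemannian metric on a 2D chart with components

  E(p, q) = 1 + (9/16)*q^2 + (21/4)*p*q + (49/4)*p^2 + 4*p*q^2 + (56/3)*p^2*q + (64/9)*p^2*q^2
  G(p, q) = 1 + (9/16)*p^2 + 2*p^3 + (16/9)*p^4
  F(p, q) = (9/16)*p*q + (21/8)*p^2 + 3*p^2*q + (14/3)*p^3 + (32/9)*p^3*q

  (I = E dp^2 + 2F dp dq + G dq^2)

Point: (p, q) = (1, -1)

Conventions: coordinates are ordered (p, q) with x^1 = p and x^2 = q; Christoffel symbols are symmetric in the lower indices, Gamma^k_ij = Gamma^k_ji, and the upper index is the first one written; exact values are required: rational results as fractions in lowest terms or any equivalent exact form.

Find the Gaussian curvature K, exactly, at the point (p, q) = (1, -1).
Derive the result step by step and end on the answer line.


E = 145/144, F = 25/144, G = 769/144, EG - F^2 = 385/72 at the point
E_p = 5/36, E_q = 41/72, F_p = 97/48, F_q = 1025/144, G_p = 1025/72, G_q = 0
E_qq = 1681/72, F_pq = 827/48, G_pp = 827/24
Compute both Brioschi determinants and normalise by (EG - F^2)^2.
M1 = [[-E_qq/2 + F_pq - G_pp/2, E_p/2, F_p - E_q/2], [F_q - G_p/2, E, F], [G_q/2, F, G]] = [[-1681/144, 5/72, 125/72], [0, 145/144, 25/144], [0, 25/144, 769/144]]; det M1 = -647185/10368
M2 = [[0, E_q/2, G_p/2], [E_q/2, E, F], [G_p/2, F, G]] = [[0, 41/144, 1025/144], [41/144, 145/144, 25/144], [1025/144, 25/144, 769/144]]; det M2 = -526153/10368
det M1 - det M2 = -1681/144; K = -1681/144 / (385/72)^2 = -60516/148225

Answer: K = -60516/148225


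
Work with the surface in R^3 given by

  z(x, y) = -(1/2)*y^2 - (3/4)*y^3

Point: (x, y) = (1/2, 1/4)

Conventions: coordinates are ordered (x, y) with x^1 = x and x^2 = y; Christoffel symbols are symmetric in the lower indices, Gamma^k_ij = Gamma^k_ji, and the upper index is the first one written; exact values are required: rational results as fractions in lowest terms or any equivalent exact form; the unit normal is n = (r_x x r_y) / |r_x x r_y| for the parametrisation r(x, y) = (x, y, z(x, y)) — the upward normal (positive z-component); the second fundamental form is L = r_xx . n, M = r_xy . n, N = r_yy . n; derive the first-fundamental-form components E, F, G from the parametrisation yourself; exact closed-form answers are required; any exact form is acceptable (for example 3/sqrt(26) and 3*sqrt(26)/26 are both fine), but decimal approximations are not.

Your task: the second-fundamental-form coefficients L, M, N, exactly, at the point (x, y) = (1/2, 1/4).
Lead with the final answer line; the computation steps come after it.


Answer: L = 0, M = 0, N = -136*sqrt(4721)/4721

z_x = 0, z_y = -25/64, z_xx = 0, z_xy = 0, z_yy = -17/8
E = 1, F = 0, G = 4721/4096; answer radicand W^2 = 4721/4096
unnormalised second-form numerators: l = 0, m = 0, n = -17/8; L = l/sqrt(4721/4096), and similarly M = m/sqrt(W^2), N = n/sqrt(W^2)


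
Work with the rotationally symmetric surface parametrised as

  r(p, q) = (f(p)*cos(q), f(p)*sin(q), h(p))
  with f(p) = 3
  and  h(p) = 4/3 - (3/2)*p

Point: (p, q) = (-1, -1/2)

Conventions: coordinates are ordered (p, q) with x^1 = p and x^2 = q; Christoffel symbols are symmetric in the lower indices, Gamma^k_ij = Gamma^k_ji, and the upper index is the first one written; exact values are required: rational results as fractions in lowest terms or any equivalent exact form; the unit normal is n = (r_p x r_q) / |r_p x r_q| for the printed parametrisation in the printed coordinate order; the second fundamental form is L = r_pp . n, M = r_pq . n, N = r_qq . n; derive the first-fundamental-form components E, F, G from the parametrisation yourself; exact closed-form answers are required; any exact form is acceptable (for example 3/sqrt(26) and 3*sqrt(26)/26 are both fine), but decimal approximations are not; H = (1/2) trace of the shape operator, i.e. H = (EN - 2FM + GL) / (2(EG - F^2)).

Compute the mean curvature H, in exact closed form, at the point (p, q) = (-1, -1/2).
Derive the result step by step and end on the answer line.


f = 3, f' = 0, f'' = 0, h' = -3/2, h'' = 0
E = 9/4, F = 0, G = 9; answer radicand W^2 = 9/4
unnormalised second-form numerators: l = 0, m = 0, n = -9/2; L = l/sqrt(9/4), and similarly M = m/sqrt(W^2), N = n/sqrt(W^2)
H = (E*n - 2*F*m + G*l) / (2*(EG - F^2)*sqrt(W^2)); E*n - 2*F*m + G*l = -81/8, EG - F^2 = 81/4, so H = (-1/4)/sqrt(9/4)

Answer: H = -1/6


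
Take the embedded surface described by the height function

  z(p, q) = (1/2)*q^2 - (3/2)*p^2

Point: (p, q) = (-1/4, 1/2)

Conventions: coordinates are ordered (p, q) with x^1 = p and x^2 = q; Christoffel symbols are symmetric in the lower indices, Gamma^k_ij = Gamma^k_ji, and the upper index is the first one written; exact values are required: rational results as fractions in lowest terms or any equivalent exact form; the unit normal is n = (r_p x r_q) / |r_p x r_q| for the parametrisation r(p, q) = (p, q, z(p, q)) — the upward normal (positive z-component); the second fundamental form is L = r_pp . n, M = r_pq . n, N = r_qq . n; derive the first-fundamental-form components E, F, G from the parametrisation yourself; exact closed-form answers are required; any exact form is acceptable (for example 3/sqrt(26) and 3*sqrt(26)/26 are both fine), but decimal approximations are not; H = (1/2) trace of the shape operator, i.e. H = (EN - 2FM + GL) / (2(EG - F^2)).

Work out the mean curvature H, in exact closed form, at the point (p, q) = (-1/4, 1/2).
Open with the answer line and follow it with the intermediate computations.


Answer: H = -70*sqrt(29)/841

z_p = 3/4, z_q = 1/2, z_pp = -3, z_pq = 0, z_qq = 1
E = 25/16, F = 3/8, G = 5/4; answer radicand W^2 = 29/16
unnormalised second-form numerators: l = -3, m = 0, n = 1; L = l/sqrt(29/16), and similarly M = m/sqrt(W^2), N = n/sqrt(W^2)
H = (E*n - 2*F*m + G*l) / (2*(EG - F^2)*sqrt(W^2)); E*n - 2*F*m + G*l = -35/16, EG - F^2 = 29/16, so H = (-35/58)/sqrt(29/16)


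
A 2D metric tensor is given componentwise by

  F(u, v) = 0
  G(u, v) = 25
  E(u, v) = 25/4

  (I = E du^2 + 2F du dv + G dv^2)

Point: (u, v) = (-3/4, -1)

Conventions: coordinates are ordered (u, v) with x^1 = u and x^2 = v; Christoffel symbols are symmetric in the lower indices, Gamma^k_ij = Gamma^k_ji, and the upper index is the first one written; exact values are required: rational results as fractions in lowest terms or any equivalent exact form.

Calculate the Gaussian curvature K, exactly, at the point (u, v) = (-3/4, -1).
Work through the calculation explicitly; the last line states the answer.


E = 25/4, F = 0, G = 25, EG - F^2 = 625/4 at the point
E_u = 0, E_v = 0, F_u = 0, F_v = 0, G_u = 0, G_v = 0
E_vv = 0, F_uv = 0, G_uu = 0
Apply the Brioschi formula K = (det M1 - det M2)/(EG - F^2)^2 over the derivative matrices of E, F, G.
M1 = [[-E_vv/2 + F_uv - G_uu/2, E_u/2, F_u - E_v/2], [F_v - G_u/2, E, F], [G_v/2, F, G]] = [[0, 0, 0], [0, 25/4, 0], [0, 0, 25]]; det M1 = 0
M2 = [[0, E_v/2, G_u/2], [E_v/2, E, F], [G_u/2, F, G]] = [[0, 0, 0], [0, 25/4, 0], [0, 0, 25]]; det M2 = 0
det M1 - det M2 = 0; K = 0 / (625/4)^2 = 0

Answer: K = 0


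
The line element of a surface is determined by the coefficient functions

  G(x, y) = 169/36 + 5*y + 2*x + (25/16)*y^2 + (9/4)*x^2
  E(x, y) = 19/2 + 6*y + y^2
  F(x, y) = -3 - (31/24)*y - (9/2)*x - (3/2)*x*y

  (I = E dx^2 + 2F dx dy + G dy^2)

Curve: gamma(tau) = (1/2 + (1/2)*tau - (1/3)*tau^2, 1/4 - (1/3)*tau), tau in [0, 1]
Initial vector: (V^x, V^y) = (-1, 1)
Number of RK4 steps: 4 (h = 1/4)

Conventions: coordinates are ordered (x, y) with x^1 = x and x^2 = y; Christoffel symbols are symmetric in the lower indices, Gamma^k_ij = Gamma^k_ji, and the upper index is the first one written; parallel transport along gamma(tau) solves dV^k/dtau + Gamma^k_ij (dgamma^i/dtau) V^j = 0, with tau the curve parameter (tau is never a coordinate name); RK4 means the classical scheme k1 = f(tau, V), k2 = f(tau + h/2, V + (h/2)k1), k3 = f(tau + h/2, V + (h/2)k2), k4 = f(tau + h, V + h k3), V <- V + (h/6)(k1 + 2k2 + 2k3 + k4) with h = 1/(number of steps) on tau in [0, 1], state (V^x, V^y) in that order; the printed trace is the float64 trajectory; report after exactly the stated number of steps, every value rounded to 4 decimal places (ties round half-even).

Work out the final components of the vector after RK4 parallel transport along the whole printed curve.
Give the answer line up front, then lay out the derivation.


Answer: V^x = -1.9051, V^y = -0.1172

gamma'(tau) = (1/2 - (2/3)*tau, -1/3); f(tau, V)^k = -Gamma^k_ij(gamma(tau)) gamma'^i(tau) V^j; h = 1/4; intermediate values shown to 6 dp
curve data and Christoffel symbols at the stage parameters:
  tau = 0.000000: gamma = (0.500000, 0.250000), gamma' = (0.500000, -0.333333); Gamma_xxx = -0.918731, Gamma_xxy = 0.725428, Gamma_xyy = -0.295124, Gamma_yxx = -1.764363, Gamma_yxy = 0.828941, Gamma_yyy = 0.156562
  tau = 0.125000: gamma = (0.557292, 0.208333), gamma' = (0.416667, -0.333333); Gamma_xxx = -1.019893, Gamma_xxy = 0.808778, Gamma_xyy = -0.353844, Gamma_yxx = -1.849773, Gamma_yxy = 0.927755, Gamma_yyy = 0.094491
  tau = 0.250000: gamma = (0.604167, 0.166667), gamma' = (0.333333, -0.333333); Gamma_xxx = -1.120535, Gamma_xxy = 0.893809, Gamma_xyy = -0.415006, Gamma_yxx = -1.938637, Gamma_yxy = 1.025979, Gamma_yyy = 0.030927
  tau = 0.375000: gamma = (0.640625, 0.125000), gamma' = (0.250000, -0.333333); Gamma_xxx = -1.219516, Gamma_xxy = 0.978435, Gamma_xyy = -0.476516, Gamma_yxx = -2.030874, Gamma_yxy = 1.122454, Gamma_yyy = -0.032074
  tau = 0.500000: gamma = (0.666667, 0.083333), gamma' = (0.166667, -0.333333); Gamma_xxx = -1.315506, Gamma_xxy = 1.060314, Gamma_xyy = -0.535876, Gamma_yxx = -2.126354, Gamma_yxy = 1.215831, Gamma_yyy = -0.092201
  tau = 0.625000: gamma = (0.682292, 0.041667), gamma' = (0.083333, -0.333333); Gamma_xxx = -1.406970, Gamma_xxy = 1.136875, Gamma_xyy = -0.590274, Gamma_yxx = -2.224891, Gamma_yxy = 1.304545, Gamma_yyy = -0.146906
  tau = 0.750000: gamma = (0.687500, 0.000000), gamma' = (0.000000, -0.333333); Gamma_xxx = -1.492154, Gamma_xxy = 1.205355, Gamma_xyy = -0.636700, Gamma_yxx = -2.326230, Gamma_yxy = 1.386810, Gamma_yyy = -0.193454
  tau = 0.875000: gamma = (0.682292, -0.041667), gamma' = (-0.083333, -0.333333); Gamma_xxx = -1.569072, Gamma_xxy = 1.262869, Gamma_xyy = -0.672110, Gamma_yxx = -2.430031, Gamma_yxy = 1.460599, Gamma_yyy = -0.228985
  tau = 1.000000: gamma = (0.666667, -0.083333), gamma' = (-0.166667, -0.333333); Gamma_xxx = -1.635498, Gamma_xxy = 1.306492, Gamma_xyy = -0.693624, Gamma_yxx = -2.535853, Gamma_yxy = 1.523634, Gamma_yyy = -0.250604
step 0: V^x = -1.0000, V^y = 1.0000
step 1: k1 = (-1.162264, -1.520779), k2 = (-1.163910, -1.524465), k3 = (-1.163844, -1.524524), k4 = (-1.136808, -1.481003); V <- V + (h/6)(k1 + 2k2 + 2k3 + k4): V^x = -1.2898, V^y = 0.6208
step 2: k1 = (-1.136872, -1.480485), k2 = (-1.079368, -1.389680), k3 = (-1.079411, -1.386648), k4 = (-0.990610, -1.248787); V <- V + (h/6)(k1 + 2k2 + 2k3 + k4): V^x = -1.5583, V^y = 0.2758
step 3: k1 = (-0.990422, -1.248161), k2 = (-0.869583, -1.062226), k3 = (-0.868862, -1.056522), k4 = (-0.715852, -0.821526); V <- V + (h/6)(k1 + 2k2 + 2k3 + k4): V^x = -1.7743, V^y = 0.0130
step 4: k1 = (-0.715632, -0.821034), k2 = (-0.530205, -0.534049), k3 = (-0.527740, -0.525830), k4 = (-0.308955, -0.182670); V <- V + (h/6)(k1 + 2k2 + 2k3 + k4): V^x = -1.9051, V^y = -0.1172


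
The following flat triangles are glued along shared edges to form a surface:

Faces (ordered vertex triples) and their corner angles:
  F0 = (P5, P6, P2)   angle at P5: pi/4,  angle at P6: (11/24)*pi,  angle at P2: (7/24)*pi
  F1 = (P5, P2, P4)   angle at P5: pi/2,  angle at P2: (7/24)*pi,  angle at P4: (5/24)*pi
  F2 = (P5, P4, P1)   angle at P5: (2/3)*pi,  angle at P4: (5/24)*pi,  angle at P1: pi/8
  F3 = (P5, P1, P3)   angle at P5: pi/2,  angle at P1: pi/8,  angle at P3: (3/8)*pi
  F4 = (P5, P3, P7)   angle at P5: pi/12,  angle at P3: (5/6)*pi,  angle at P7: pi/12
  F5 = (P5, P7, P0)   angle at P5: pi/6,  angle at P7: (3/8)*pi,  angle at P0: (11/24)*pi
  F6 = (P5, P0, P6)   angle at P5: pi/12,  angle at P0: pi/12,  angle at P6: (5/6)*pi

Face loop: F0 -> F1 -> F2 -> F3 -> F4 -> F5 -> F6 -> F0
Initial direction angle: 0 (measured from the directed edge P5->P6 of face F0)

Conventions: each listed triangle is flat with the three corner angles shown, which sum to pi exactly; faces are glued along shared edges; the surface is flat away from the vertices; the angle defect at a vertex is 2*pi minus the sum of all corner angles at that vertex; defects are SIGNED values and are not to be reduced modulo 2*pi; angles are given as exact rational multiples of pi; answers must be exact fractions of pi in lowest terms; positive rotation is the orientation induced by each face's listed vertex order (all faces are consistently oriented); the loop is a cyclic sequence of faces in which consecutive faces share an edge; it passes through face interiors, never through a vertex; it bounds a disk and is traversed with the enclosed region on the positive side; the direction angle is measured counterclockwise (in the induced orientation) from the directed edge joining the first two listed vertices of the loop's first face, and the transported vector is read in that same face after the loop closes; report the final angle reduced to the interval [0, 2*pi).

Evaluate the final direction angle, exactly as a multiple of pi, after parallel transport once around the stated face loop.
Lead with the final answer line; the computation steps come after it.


Answer: final direction angle = (7/4)*pi

enclosed vertex P5: corner angles sum to (9/4)*pi, defect = 2*pi - (9/4)*pi = -pi/4
summing the enclosed defects onto the initial angle, mod 2*pi in the induced orientation:
final angle = 0 - pi/4 = (7/4)*pi (mod 2*pi)


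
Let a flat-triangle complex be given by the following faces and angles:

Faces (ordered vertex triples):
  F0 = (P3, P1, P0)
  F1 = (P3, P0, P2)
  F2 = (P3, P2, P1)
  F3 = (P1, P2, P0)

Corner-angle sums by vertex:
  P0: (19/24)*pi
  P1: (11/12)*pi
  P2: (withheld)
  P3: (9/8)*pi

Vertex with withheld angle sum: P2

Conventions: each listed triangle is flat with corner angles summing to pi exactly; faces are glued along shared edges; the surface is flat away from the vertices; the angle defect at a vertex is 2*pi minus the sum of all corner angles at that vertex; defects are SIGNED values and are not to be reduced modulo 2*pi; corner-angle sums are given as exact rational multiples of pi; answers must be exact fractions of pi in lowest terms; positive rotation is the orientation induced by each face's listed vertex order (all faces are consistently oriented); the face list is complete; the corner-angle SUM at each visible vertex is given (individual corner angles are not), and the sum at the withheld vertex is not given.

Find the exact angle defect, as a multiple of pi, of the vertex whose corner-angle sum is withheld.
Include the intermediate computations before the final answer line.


V = 4, E = 6, F = 4; chi = V - E + F = 2
Gauss-Bonnet: total defect = 2*pi*chi = 4*pi; visible defects sum to (19/6)*pi

Answer: defect(P2) = (5/6)*pi


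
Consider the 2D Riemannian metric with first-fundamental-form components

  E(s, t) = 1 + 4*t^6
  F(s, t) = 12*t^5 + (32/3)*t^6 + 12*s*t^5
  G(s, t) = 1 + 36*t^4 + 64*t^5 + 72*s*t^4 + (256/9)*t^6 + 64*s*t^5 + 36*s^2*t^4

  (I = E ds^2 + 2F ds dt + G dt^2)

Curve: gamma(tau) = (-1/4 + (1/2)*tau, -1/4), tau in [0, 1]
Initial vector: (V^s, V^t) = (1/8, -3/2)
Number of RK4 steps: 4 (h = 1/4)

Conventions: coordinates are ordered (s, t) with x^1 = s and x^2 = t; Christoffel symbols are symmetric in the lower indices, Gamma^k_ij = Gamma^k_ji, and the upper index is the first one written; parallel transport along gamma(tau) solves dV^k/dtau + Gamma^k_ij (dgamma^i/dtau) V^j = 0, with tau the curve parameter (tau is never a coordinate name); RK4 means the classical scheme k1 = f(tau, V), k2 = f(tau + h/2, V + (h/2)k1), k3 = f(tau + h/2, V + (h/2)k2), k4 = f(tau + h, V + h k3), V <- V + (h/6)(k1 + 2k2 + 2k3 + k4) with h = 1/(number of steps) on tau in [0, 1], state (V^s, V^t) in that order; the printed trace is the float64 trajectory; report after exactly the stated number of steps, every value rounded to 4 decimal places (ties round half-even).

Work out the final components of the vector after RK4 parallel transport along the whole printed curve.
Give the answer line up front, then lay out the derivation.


Answer: V^s = 0.1171, V^t = -1.4269

gamma'(tau) = (1/2, 0); f(tau, V)^k = -Gamma^k_ij(gamma(tau)) gamma'^i(tau) V^j; h = 1/4; intermediate values shown to 6 dp
curve data and Christoffel symbols at the stage parameters:
  tau = 0.000000: gamma = (-0.250000, -0.250000), gamma' = (0.500000, 0.000000); Gamma_sss = 0.000000, Gamma_sst = -0.011266, Gamma_stt = 0.037555, Gamma_tss = 0.000000, Gamma_tst = 0.071354, Gamma_ttt = -0.237847
  tau = 0.125000: gamma = (-0.187500, -0.250000), gamma' = (0.500000, 0.000000); Gamma_sss = 0.000000, Gamma_sst = -0.011161, Gamma_stt = 0.042784, Gamma_tss = 0.000000, Gamma_tst = 0.079057, Gamma_ttt = -0.303052
  tau = 0.250000: gamma = (-0.125000, -0.250000), gamma' = (0.500000, 0.000000); Gamma_sss = 0.000000, Gamma_sst = -0.011046, Gamma_stt = 0.047866, Gamma_tss = 0.000000, Gamma_tst = 0.086527, Gamma_ttt = -0.374952
  tau = 0.375000: gamma = (-0.062500, -0.250000), gamma' = (0.500000, 0.000000); Gamma_sss = 0.000000, Gamma_sst = -0.010922, Gamma_stt = 0.052791, Gamma_tss = 0.000000, Gamma_tst = 0.093749, Gamma_ttt = -0.453122
  tau = 0.500000: gamma = (0.000000, -0.250000), gamma' = (0.500000, 0.000000); Gamma_sss = 0.000000, Gamma_sst = -0.010790, Gamma_stt = 0.057548, Gamma_tss = 0.000000, Gamma_tst = 0.100709, Gamma_ttt = -0.537117
  tau = 0.625000: gamma = (0.062500, -0.250000), gamma' = (0.500000, 0.000000); Gamma_sss = 0.000000, Gamma_sst = -0.010651, Gamma_stt = 0.062130, Gamma_tss = 0.000000, Gamma_tst = 0.107396, Gamma_ttt = -0.626475
  tau = 0.750000: gamma = (0.125000, -0.250000), gamma' = (0.500000, 0.000000); Gamma_sss = 0.000000, Gamma_sst = -0.010505, Gamma_stt = 0.066529, Gamma_tss = 0.000000, Gamma_tst = 0.113799, Gamma_ttt = -0.720729
  tau = 0.875000: gamma = (0.187500, -0.250000), gamma' = (0.500000, 0.000000); Gamma_sss = 0.000000, Gamma_sst = -0.010352, Gamma_stt = 0.070740, Gamma_tss = 0.000000, Gamma_tst = 0.119913, Gamma_ttt = -0.819406
  tau = 1.000000: gamma = (0.250000, -0.250000), gamma' = (0.500000, 0.000000); Gamma_sss = 0.000000, Gamma_sst = -0.010194, Gamma_stt = 0.074759, Gamma_tss = 0.000000, Gamma_tst = 0.125732, Gamma_ttt = -0.922031
step 0: V^s = 0.1250, V^t = -1.5000
step 1: k1 = (-0.008450, 0.053516), k2 = (-0.008333, 0.059028), k3 = (-0.008330, 0.059001), k4 = (-0.008203, 0.064257); V <- V + (h/6)(k1 + 2k2 + 2k3 + k4): V^s = 0.1229, V^t = -1.4853
step 2: k1 = (-0.008203, 0.064258), k2 = (-0.008067, 0.069244), k3 = (-0.008064, 0.069215), k4 = (-0.007920, 0.073918); V <- V + (h/6)(k1 + 2k2 + 2k3 + k4): V^s = 0.1209, V^t = -1.4680
step 3: k1 = (-0.007920, 0.073919), k2 = (-0.007768, 0.078330), k3 = (-0.007765, 0.078301), k4 = (-0.007607, 0.082413); V <- V + (h/6)(k1 + 2k2 + 2k3 + k4): V^s = 0.1190, V^t = -1.4484
step 4: k1 = (-0.007607, 0.082413), k2 = (-0.007444, 0.086223), k3 = (-0.007441, 0.086194), k4 = (-0.007273, 0.089700); V <- V + (h/6)(k1 + 2k2 + 2k3 + k4): V^s = 0.1171, V^t = -1.4269


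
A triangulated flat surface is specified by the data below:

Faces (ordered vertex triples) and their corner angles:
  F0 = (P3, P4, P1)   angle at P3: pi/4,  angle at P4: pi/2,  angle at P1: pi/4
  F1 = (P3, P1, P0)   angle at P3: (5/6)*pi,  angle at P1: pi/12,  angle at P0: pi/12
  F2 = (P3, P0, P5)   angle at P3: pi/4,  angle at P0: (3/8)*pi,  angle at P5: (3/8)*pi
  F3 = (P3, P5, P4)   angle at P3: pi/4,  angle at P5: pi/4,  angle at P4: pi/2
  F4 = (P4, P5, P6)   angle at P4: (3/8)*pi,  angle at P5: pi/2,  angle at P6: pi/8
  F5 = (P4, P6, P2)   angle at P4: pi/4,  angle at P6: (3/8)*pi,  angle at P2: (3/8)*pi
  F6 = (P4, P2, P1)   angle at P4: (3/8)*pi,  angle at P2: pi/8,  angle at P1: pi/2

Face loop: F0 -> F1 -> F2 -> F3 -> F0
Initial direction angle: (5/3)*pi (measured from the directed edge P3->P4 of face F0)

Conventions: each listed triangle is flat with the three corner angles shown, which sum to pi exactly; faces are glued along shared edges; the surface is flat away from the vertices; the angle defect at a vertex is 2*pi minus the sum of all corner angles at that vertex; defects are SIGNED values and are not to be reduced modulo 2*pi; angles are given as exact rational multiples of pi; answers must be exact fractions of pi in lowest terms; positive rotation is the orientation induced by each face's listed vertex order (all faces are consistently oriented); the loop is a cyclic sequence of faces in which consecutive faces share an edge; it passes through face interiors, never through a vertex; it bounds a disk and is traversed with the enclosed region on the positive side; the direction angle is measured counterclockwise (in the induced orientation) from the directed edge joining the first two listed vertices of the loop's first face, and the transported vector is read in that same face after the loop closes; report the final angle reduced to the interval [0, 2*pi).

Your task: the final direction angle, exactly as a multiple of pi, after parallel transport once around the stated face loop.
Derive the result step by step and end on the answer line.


enclosed vertex P3: corner angles sum to (19/12)*pi, defect = 2*pi - (19/12)*pi = (5/12)*pi
holonomy = initial angle + sum of enclosed defects (mod 2*pi), positive in the induced orientation
final angle = (5/3)*pi + (5/12)*pi = pi/12 (mod 2*pi)

Answer: final direction angle = pi/12


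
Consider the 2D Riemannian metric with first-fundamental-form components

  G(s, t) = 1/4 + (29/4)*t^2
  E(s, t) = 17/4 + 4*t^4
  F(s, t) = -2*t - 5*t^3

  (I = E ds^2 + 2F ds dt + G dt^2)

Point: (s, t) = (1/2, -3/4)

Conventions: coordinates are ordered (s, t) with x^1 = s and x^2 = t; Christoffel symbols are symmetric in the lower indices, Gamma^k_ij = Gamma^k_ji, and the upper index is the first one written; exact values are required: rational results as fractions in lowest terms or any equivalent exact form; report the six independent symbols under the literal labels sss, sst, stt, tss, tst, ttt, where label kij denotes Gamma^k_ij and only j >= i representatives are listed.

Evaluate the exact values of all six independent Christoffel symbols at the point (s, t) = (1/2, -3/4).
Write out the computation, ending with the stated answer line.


E = 353/64, F = 231/64, G = 277/64 at the point
E_s = 0, E_t = -27/4, F_s = 0, F_t = -167/16, G_s = 0, G_t = -87/8
EG - F^2 = 11105/1024;  g^inv = (1024/11105) * [[277/64, -231/64], [-231/64, 353/64]]
first-kind symbols [ij,l] = (1/2)(d_i g_jl + d_j g_il - d_l g_ij): [ss,s] = E_s/2 = 0, [ss,t] = F_s - E_t/2 = 27/8, [st,s] = E_t/2 = -27/8, [st,t] = G_s/2 = 0, [tt,s] = F_t - G_s/2 = -167/16, [tt,t] = G_t/2 = -87/16
Gamma^s_ij = (G*[ij,s] - F*[ij,t])/(EG - F^2), Gamma^t_ij = (E*[ij,t] - F*[ij,s])/(EG - F^2)

Answer: Gamma_sss = -12474/11105, Gamma_sst = -14958/11105, Gamma_stt = -26162/11105, Gamma_tss = 19062/11105, Gamma_tst = 12474/11105, Gamma_ttt = 7866/11105


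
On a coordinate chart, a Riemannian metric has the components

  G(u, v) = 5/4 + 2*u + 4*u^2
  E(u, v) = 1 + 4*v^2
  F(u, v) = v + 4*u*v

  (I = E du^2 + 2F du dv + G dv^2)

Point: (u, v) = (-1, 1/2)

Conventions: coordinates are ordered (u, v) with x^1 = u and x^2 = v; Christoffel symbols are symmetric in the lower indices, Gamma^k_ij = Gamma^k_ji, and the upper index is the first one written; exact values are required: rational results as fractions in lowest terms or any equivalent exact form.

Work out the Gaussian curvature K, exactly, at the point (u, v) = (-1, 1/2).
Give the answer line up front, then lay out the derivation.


Answer: K = -64/289

E = 2, F = -3/2, G = 13/4, EG - F^2 = 17/4 at the point
E_u = 0, E_v = 4, F_u = 2, F_v = -3, G_u = -6, G_v = 0
E_vv = 8, F_uv = 4, G_uu = 8
The intrinsic route: Brioschi's K = (det M1 - det M2)/(EG - F^2)^2.
M1 = [[-E_vv/2 + F_uv - G_uu/2, E_u/2, F_u - E_v/2], [F_v - G_u/2, E, F], [G_v/2, F, G]] = [[-4, 0, 0], [0, 2, -3/2], [0, -3/2, 13/4]]; det M1 = -17
M2 = [[0, E_v/2, G_u/2], [E_v/2, E, F], [G_u/2, F, G]] = [[0, 2, -3], [2, 2, -3/2], [-3, -3/2, 13/4]]; det M2 = -13
det M1 - det M2 = -4; K = -4 / (17/4)^2 = -64/289


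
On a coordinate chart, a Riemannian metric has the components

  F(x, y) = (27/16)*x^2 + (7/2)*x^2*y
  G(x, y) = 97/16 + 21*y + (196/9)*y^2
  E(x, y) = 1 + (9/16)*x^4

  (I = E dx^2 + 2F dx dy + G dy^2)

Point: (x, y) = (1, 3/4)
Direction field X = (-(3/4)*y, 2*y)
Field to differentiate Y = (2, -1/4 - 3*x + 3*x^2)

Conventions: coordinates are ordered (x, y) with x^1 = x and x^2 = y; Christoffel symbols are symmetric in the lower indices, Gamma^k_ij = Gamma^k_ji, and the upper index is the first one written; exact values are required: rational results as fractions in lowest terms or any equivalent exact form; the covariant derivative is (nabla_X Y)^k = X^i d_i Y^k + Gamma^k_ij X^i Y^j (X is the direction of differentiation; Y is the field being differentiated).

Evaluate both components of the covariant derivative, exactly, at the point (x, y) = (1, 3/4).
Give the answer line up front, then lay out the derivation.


Answer: (nabla_X Y)^x = -165/2216, (nabla_X Y)^y = -10009/4432

E = 25/16, F = 69/16, G = 545/16 at the point
E_x = 9/4, E_y = 0, F_x = 69/8, F_y = 7/2, G_x = 0, G_y = 161/3
EG - F^2 = 277/8;  g^inv = (8/277) * [[545/16, -69/16], [-69/16, 25/16]]
first-kind symbols [ij,l] = (1/2)(d_i g_jl + d_j g_il - d_l g_ij): [xx,x] = E_x/2 = 9/8, [xx,y] = F_x - E_y/2 = 69/8, [xy,x] = E_y/2 = 0, [xy,y] = G_x/2 = 0, [yy,x] = F_y - G_x/2 = 7/2, [yy,y] = G_y/2 = 161/6
Gamma^x_ij = (G*[ij,x] - F*[ij,y])/(EG - F^2), Gamma^y_ij = (E*[ij,y] - F*[ij,x])/(EG - F^2)
Gamma_xxx = 9/277, Gamma_xxy = 0, Gamma_xyy = 28/277, Gamma_yxx = 69/277, Gamma_yxy = 0, Gamma_yyy = 644/831
X = (-9/16, 3/2), Y = (2, -1/4) at the point
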